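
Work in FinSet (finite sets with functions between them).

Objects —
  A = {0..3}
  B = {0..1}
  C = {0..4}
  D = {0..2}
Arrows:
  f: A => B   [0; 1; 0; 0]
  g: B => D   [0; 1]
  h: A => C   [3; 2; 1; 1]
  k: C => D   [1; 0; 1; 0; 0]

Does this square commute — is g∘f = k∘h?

Along f;g (path 1):
  0 f=>0 g=>0
  1 f=>1 g=>1
  2 f=>0 g=>0
  3 f=>0 g=>0
  ⟦path⟧₁ = [0; 1; 0; 0]
Along h;k (path 2):
  0 h=>3 k=>0
  1 h=>2 k=>1
  2 h=>1 k=>0
  3 h=>1 k=>0
  ⟦path⟧₂ = [0; 1; 0; 0]
Equal? equal; square commutes

Answer: COMMUTES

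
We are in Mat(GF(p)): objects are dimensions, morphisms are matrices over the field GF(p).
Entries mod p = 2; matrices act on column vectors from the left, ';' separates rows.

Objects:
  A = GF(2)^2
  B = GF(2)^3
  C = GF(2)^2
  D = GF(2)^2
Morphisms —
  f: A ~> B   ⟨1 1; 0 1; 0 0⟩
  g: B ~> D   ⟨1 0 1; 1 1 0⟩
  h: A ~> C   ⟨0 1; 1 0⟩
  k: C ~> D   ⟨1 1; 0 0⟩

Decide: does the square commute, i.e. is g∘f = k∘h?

1) trace f;g:
  e0=[1,0] f~>[1,0,0] g~>[1,1]
  e1=[0,1] f~>[1,1,0] g~>[1,0]
  composite₁ = ⟨1 1; 1 0⟩
2) trace h;k:
  e0=[1,0] h~>[0,1] k~>[1,0]
  e1=[0,1] h~>[1,0] k~>[1,0]
  composite₂ = ⟨1 1; 0 0⟩
Equal? distinct morphisms ✗

Answer: DOES NOT COMMUTE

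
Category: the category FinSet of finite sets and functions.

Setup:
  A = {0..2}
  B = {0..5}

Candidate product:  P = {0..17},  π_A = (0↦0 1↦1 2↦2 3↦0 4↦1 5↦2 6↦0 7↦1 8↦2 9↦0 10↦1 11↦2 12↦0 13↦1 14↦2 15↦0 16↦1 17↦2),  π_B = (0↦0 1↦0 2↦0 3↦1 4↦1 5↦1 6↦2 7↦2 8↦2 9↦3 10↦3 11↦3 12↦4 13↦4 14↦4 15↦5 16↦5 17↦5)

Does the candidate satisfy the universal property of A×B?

Answer: VALID PRODUCT

Derivation:
|A|·|B| = 3·6 = 18;  |P| = 18
Check the pairing map k ↦ (π_A(k), π_B(k)):
  0 ↦ (0,0)
  1 ↦ (1,0)
  2 ↦ (2,0)
  3 ↦ (0,1)
  4 ↦ (1,1)
  5 ↦ (2,1)
  6 ↦ (0,2)
  7 ↦ (1,2)
  8 ↦ (2,2)
  9 ↦ (0,3)
  10 ↦ (1,3)
  11 ↦ (2,3)
  12 ↦ (0,4)
  13 ↦ (1,4)
  14 ↦ (2,4)
  15 ↦ (0,5)
  16 ↦ (1,5)
  17 ↦ (2,5)
distinct pairs in image: 18 / 18 needed
  → bijection onto A×B; projections well-typed.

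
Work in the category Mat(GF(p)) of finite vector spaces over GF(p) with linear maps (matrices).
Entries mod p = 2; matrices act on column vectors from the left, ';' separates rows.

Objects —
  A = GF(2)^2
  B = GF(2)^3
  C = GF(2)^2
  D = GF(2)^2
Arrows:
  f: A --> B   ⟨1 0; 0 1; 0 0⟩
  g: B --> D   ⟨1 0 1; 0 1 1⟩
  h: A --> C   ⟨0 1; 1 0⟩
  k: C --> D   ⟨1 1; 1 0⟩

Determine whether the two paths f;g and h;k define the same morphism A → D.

Answer: DOES NOT COMMUTE

Work:
Along f;g (path 1):
  e0=(1,0) f-->(1,0,0) g-->(1,0)
  e1=(0,1) f-->(0,1,0) g-->(0,1)
  composite₁ = ⟨1 0; 0 1⟩
Along h;k (path 2):
  e0=(1,0) h-->(0,1) k-->(1,0)
  e1=(0,1) h-->(1,0) k-->(1,1)
  composite₂ = ⟨1 1; 0 1⟩
Equal? NO — does not commute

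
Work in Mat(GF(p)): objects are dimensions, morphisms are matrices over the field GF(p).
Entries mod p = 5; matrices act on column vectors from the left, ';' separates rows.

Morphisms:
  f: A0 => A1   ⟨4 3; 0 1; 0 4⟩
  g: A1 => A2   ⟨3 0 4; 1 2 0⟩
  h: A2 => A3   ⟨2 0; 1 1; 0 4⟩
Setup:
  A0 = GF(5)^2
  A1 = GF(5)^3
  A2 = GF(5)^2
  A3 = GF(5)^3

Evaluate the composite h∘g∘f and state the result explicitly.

Answer: ⟨4 0; 1 0; 1 0⟩

Work:
  e0=[1,0] f=>[4,0,0] g=>[2,4] h=>[4,1,1]
  e1=[0,1] f=>[3,1,4] g=>[0,0] h=>[0,0,0]
result: ⟨4 0; 1 0; 1 0⟩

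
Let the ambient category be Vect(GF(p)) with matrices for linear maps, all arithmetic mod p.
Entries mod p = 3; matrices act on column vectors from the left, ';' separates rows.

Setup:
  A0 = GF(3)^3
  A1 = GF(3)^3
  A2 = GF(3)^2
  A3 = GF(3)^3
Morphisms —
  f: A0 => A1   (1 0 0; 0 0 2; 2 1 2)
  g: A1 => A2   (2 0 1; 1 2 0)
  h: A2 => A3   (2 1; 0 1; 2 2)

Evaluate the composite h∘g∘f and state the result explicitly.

Answer: (0 2 2; 1 0 1; 1 2 0)

Trace:
  e0=[1,0,0] f=>[1,0,2] g=>[1,1] h=>[0,1,1]
  e1=[0,1,0] f=>[0,0,1] g=>[1,0] h=>[2,0,2]
  e2=[0,0,1] f=>[0,2,2] g=>[2,1] h=>[2,1,0]
⟦path⟧: (0 2 2; 1 0 1; 1 2 0)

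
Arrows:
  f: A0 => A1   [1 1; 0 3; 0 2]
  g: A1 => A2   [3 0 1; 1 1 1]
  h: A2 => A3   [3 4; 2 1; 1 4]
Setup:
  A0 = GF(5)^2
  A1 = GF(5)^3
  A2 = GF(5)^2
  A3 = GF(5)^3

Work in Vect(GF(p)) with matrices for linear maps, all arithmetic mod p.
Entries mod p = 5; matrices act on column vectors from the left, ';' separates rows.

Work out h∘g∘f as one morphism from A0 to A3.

  e0=⟨1,0⟩ f=>⟨1,0,0⟩ g=>⟨3,1⟩ h=>⟨3,2,2⟩
  e1=⟨0,1⟩ f=>⟨1,3,2⟩ g=>⟨0,1⟩ h=>⟨4,1,4⟩
composite: [3 4; 2 1; 2 4]

Answer: [3 4; 2 1; 2 4]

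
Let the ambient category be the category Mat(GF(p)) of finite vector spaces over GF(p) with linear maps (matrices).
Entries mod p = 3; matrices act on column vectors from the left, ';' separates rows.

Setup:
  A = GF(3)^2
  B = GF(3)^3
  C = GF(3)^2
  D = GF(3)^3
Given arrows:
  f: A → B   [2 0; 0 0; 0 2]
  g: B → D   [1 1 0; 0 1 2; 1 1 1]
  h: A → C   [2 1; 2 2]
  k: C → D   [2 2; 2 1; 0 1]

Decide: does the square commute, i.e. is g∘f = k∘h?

Path 1 = f;g:
  e0=(1,0) f→(2,0,0) g→(2,0,2)
  e1=(0,1) f→(0,0,2) g→(0,1,2)
  ⟦path⟧₁ = [2 0; 0 1; 2 2]
Path 2 = h;k:
  e0=(1,0) h→(2,2) k→(2,0,2)
  e1=(0,1) h→(1,2) k→(0,1,2)
  ⟦path⟧₂ = [2 0; 0 1; 2 2]
Equal? same morphism ✓

Answer: COMMUTES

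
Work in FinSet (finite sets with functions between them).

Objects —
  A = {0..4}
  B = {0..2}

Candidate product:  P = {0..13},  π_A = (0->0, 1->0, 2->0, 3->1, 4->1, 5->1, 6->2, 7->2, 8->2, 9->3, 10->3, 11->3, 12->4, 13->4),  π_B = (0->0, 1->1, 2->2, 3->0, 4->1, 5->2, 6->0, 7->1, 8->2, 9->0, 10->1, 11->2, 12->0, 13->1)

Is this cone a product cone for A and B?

|A|·|B| = 5·3 = 15;  |P| = 14
  → cardinalities differ; no bijection possible.

Answer: NOT A VALID PRODUCT — |P|=14 ≠ |A|·|B|=15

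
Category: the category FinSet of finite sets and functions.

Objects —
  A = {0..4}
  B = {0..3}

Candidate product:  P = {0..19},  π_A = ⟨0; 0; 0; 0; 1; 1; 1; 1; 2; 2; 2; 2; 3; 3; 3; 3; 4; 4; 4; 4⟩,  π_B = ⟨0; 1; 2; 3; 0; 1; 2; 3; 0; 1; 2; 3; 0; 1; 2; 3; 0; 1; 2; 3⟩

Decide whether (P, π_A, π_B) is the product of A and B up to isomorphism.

|A|·|B| = 5·4 = 20;  |P| = 20
Check the pairing map k ↦ (π_A(k), π_B(k)):
  0 ↦ (0,0)
  1 ↦ (0,1)
  2 ↦ (0,2)
  3 ↦ (0,3)
  4 ↦ (1,0)
  5 ↦ (1,1)
  6 ↦ (1,2)
  7 ↦ (1,3)
  8 ↦ (2,0)
  9 ↦ (2,1)
  10 ↦ (2,2)
  11 ↦ (2,3)
  12 ↦ (3,0)
  13 ↦ (3,1)
  14 ↦ (3,2)
  15 ↦ (3,3)
  16 ↦ (4,0)
  17 ↦ (4,1)
  18 ↦ (4,2)
  19 ↦ (4,3)
distinct pairs in image: 20 / 20 needed
  → bijection onto A×B; projections well-typed.

Answer: VALID PRODUCT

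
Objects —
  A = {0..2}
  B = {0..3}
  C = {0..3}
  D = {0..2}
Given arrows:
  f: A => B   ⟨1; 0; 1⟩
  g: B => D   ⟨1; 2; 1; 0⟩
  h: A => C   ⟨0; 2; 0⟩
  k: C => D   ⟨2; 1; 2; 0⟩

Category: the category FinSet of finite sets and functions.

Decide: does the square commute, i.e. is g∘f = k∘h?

Path 1 = f;g:
  0 f=>1 g=>2
  1 f=>0 g=>1
  2 f=>1 g=>2
  ⟦path⟧₁ = ⟨2; 1; 2⟩
Path 2 = h;k:
  0 h=>0 k=>2
  1 h=>2 k=>2
  2 h=>0 k=>2
  ⟦path⟧₂ = ⟨2; 2; 2⟩
Equal? differ; not commutative

Answer: DOES NOT COMMUTE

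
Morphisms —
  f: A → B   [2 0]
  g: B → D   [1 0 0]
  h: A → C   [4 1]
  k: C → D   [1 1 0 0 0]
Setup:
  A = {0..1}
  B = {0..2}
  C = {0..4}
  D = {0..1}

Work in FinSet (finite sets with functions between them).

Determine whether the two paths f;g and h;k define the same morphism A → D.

1) trace f;g:
  0 f→2 g→0
  1 f→0 g→1
  ⟦path⟧₁ = [0 1]
2) trace h;k:
  0 h→4 k→0
  1 h→1 k→1
  ⟦path⟧₂ = [0 1]
Equal? equal; square commutes

Answer: COMMUTES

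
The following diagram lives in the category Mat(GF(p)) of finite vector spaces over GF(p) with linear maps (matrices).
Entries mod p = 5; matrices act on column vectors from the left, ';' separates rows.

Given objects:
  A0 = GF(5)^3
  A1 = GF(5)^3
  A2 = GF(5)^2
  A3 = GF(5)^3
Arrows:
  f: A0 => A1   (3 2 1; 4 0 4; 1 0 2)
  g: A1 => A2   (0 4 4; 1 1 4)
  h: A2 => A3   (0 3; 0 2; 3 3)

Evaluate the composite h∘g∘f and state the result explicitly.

Answer: (3 1 4; 2 4 1; 3 1 1)

Work:
  e0=[1,0,0] f=>[3,4,1] g=>[0,1] h=>[3,2,3]
  e1=[0,1,0] f=>[2,0,0] g=>[0,2] h=>[1,4,1]
  e2=[0,0,1] f=>[1,4,2] g=>[4,3] h=>[4,1,1]
composite: (3 1 4; 2 4 1; 3 1 1)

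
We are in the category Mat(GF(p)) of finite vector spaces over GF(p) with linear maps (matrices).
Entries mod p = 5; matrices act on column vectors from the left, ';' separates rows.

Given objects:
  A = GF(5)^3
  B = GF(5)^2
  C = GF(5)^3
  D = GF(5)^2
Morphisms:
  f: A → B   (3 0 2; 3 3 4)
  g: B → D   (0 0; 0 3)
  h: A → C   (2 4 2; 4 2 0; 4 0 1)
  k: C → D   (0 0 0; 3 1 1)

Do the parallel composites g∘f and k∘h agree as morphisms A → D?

Answer: COMMUTES

Trace:
1) trace f;g:
  e0=(1,0,0) f→(3,3) g→(0,4)
  e1=(0,1,0) f→(0,3) g→(0,4)
  e2=(0,0,1) f→(2,4) g→(0,2)
  ⟦path⟧₁ = (0 0 0; 4 4 2)
2) trace h;k:
  e0=(1,0,0) h→(2,4,4) k→(0,4)
  e1=(0,1,0) h→(4,2,0) k→(0,4)
  e2=(0,0,1) h→(2,0,1) k→(0,2)
  ⟦path⟧₂ = (0 0 0; 4 4 2)
Equal? equal; square commutes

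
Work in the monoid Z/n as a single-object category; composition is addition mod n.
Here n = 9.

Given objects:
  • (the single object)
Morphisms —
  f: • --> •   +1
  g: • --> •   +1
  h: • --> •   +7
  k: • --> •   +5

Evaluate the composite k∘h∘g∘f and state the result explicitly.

  0 +1≡1 +1≡2 +7≡0 +5≡5  (mod 9)
result: +5

Answer: +5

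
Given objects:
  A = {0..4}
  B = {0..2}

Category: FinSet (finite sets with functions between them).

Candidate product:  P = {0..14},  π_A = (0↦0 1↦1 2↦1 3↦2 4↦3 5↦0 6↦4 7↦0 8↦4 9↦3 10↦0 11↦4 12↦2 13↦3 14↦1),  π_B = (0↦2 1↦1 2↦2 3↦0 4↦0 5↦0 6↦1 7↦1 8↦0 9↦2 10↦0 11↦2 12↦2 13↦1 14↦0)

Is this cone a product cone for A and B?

Answer: NOT A VALID PRODUCT — duplicate pair at indices 10,5

Work:
|A|·|B| = 5·3 = 15;  |P| = 15
Check the pairing map k ↦ (π_A(k), π_B(k)):
  0 ↦ (0,2)
  1 ↦ (1,1)
  2 ↦ (1,2)
  3 ↦ (2,0)
  4 ↦ (3,0)
  5 ↦ (0,0)
  6 ↦ (4,1)
  7 ↦ (0,1)
  8 ↦ (4,0)
  9 ↦ (3,2)
  10 ↦ (0,0)  ✗ repeats pair of k=5
  11 ↦ (4,2)
  12 ↦ (2,2)
  13 ↦ (3,1)
  14 ↦ (1,0)
distinct pairs in image: 14 / 15 needed
  → (0,0) hit at k=5 and k=10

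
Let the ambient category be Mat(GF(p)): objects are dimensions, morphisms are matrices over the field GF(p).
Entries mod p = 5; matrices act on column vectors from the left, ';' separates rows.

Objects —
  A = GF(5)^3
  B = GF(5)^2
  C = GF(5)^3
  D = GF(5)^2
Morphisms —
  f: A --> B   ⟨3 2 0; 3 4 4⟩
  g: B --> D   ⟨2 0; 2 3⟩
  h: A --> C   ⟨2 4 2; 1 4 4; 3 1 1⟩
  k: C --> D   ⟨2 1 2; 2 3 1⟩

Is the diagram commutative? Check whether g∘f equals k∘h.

Answer: COMMUTES

Work:
Along f;g (path 1):
  e0=[1,0,0] f-->[3,3] g-->[1,0]
  e1=[0,1,0] f-->[2,4] g-->[4,1]
  e2=[0,0,1] f-->[0,4] g-->[0,2]
  result₁ = ⟨1 4 0; 0 1 2⟩
Along h;k (path 2):
  e0=[1,0,0] h-->[2,1,3] k-->[1,0]
  e1=[0,1,0] h-->[4,4,1] k-->[4,1]
  e2=[0,0,1] h-->[2,4,1] k-->[0,2]
  result₂ = ⟨1 4 0; 0 1 2⟩
Equal? equal; square commutes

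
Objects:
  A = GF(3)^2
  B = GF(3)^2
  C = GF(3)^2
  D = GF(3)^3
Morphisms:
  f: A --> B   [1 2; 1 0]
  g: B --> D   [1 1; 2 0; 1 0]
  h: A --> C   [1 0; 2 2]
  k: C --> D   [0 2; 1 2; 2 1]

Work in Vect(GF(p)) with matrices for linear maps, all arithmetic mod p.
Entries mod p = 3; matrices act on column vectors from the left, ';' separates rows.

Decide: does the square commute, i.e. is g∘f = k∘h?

Path 1 = f;g:
  e0=⟨1,0⟩ f-->⟨1,1⟩ g-->⟨2,2,1⟩
  e1=⟨0,1⟩ f-->⟨2,0⟩ g-->⟨2,1,2⟩
  composite₁ = [2 2; 2 1; 1 2]
Path 2 = h;k:
  e0=⟨1,0⟩ h-->⟨1,2⟩ k-->⟨1,2,1⟩
  e1=⟨0,1⟩ h-->⟨0,2⟩ k-->⟨1,1,2⟩
  composite₂ = [1 1; 2 1; 1 2]
Equal? differ; not commutative

Answer: DOES NOT COMMUTE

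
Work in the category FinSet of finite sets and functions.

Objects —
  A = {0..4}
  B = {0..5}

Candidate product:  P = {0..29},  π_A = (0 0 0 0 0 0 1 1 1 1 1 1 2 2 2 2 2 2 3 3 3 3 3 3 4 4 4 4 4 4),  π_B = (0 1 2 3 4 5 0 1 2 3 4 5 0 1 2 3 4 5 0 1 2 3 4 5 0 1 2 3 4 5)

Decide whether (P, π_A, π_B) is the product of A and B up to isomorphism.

Answer: VALID PRODUCT

Derivation:
|A|·|B| = 5·6 = 30;  |P| = 30
Check the pairing map k ↦ (π_A(k), π_B(k)):
  0 -> (0,0)
  1 -> (0,1)
  2 -> (0,2)
  3 -> (0,3)
  4 -> (0,4)
  5 -> (0,5)
  6 -> (1,0)
  7 -> (1,1)
  8 -> (1,2)
  9 -> (1,3)
  10 -> (1,4)
  11 -> (1,5)
  12 -> (2,0)
  13 -> (2,1)
  14 -> (2,2)
  15 -> (2,3)
  16 -> (2,4)
  17 -> (2,5)
  18 -> (3,0)
  19 -> (3,1)
  20 -> (3,2)
  21 -> (3,3)
  22 -> (3,4)
  23 -> (3,5)
  24 -> (4,0)
  25 -> (4,1)
  26 -> (4,2)
  27 -> (4,3)
  28 -> (4,4)
  29 -> (4,5)
distinct pairs in image: 30 / 30 needed
  → bijection onto A×B; projections well-typed.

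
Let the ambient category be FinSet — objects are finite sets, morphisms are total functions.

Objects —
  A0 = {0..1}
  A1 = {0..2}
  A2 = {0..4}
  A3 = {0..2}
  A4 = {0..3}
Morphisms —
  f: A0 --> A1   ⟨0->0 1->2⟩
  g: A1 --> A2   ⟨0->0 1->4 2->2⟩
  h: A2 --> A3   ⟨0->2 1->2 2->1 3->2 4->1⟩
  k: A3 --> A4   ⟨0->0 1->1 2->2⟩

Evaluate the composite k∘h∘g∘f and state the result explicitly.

Answer: ⟨0->2 1->1⟩

Derivation:
  0 f-->0 g-->0 h-->2 k-->2
  1 f-->2 g-->2 h-->1 k-->1
⟦path⟧: ⟨0->2 1->1⟩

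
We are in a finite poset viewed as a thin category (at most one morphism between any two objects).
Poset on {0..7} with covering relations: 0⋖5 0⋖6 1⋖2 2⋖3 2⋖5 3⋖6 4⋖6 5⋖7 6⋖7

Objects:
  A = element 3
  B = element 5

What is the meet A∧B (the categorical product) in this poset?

Lower bounds of A=3 and B=5: {1,2}
  1 <= 2
  2 <= 2
glb = 2

Answer: A∧B = 2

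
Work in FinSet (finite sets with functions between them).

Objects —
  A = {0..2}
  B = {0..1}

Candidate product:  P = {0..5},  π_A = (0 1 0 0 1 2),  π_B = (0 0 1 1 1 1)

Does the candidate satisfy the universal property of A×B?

|A|·|B| = 3·2 = 6;  |P| = 6
Check the pairing map k ↦ (π_A(k), π_B(k)):
  0 -> (0,0)
  1 -> (1,0)
  2 -> (0,1)
  3 -> (0,1)  ✗ repeats pair of k=2
  4 -> (1,1)
  5 -> (2,1)
distinct pairs in image: 5 / 6 needed
  → (0,1) hit at k=2 and k=3

Answer: NOT A VALID PRODUCT — duplicate pair at indices 3,2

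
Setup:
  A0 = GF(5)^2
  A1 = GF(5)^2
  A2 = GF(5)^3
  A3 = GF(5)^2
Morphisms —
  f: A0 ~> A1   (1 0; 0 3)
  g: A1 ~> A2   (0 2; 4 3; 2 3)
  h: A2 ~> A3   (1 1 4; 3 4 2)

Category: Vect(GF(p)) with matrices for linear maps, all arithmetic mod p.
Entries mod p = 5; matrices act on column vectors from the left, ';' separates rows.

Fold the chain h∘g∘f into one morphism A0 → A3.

Answer: (2 1; 0 2)

Trace:
  e0=[1,0] f~>[1,0] g~>[0,4,2] h~>[2,0]
  e1=[0,1] f~>[0,3] g~>[1,4,4] h~>[1,2]
composite: (2 1; 0 2)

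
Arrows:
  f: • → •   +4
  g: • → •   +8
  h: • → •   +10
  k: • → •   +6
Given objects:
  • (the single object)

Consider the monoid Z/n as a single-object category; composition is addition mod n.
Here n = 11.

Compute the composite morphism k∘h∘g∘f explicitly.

Answer: +6

Derivation:
  0 +4≡4 +8≡1 +10≡0 +6≡6  (mod 11)
result: +6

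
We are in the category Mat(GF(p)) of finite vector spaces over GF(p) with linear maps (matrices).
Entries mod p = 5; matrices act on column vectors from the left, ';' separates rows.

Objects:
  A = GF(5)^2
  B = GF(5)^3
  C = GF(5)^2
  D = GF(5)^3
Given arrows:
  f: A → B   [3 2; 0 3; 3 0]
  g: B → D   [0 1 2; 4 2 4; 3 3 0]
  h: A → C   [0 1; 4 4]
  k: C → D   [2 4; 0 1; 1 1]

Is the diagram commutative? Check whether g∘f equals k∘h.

Answer: COMMUTES

Derivation:
1) trace f;g:
  e0=⟨1,0⟩ f→⟨3,0,3⟩ g→⟨1,4,4⟩
  e1=⟨0,1⟩ f→⟨2,3,0⟩ g→⟨3,4,0⟩
  composite₁ = [1 3; 4 4; 4 0]
2) trace h;k:
  e0=⟨1,0⟩ h→⟨0,4⟩ k→⟨1,4,4⟩
  e1=⟨0,1⟩ h→⟨1,4⟩ k→⟨3,4,0⟩
  composite₂ = [1 3; 4 4; 4 0]
Equal? equal; square commutes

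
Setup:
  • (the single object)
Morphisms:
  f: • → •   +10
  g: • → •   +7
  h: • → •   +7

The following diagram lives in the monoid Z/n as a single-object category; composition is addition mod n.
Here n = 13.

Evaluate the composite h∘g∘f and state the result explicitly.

  0 +10≡10 +7≡4 +7≡11  (mod 13)
composite: +11

Answer: +11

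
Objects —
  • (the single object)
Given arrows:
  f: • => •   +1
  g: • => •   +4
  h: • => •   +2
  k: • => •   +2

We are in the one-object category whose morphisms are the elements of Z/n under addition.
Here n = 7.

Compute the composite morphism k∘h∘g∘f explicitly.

  0 +1≡1 +4≡5 +2≡0 +2≡2  (mod 7)
⟦path⟧: +2

Answer: +2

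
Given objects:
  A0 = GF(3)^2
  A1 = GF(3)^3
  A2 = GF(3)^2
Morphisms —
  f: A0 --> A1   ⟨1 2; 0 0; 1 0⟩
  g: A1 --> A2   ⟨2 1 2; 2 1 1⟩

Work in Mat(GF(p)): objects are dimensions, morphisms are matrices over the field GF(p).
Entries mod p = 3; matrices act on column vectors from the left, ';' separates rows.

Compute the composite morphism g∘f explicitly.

  e0=[1,0] f-->[1,0,1] g-->[1,0]
  e1=[0,1] f-->[2,0,0] g-->[1,1]
⟦path⟧: ⟨1 1; 0 1⟩

Answer: ⟨1 1; 0 1⟩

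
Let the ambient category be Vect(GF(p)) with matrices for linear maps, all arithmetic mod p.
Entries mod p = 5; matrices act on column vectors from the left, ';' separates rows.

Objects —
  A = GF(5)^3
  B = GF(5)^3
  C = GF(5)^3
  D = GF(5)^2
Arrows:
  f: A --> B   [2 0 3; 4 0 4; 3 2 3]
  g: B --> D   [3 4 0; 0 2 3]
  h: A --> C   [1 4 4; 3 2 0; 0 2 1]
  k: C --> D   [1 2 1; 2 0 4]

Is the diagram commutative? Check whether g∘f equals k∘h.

Along f;g (path 1):
  e0=⟨1,0,0⟩ f-->⟨2,4,3⟩ g-->⟨2,2⟩
  e1=⟨0,1,0⟩ f-->⟨0,0,2⟩ g-->⟨0,1⟩
  e2=⟨0,0,1⟩ f-->⟨3,4,3⟩ g-->⟨0,2⟩
  ⟦path⟧₁ = [2 0 0; 2 1 2]
Along h;k (path 2):
  e0=⟨1,0,0⟩ h-->⟨1,3,0⟩ k-->⟨2,2⟩
  e1=⟨0,1,0⟩ h-->⟨4,2,2⟩ k-->⟨0,1⟩
  e2=⟨0,0,1⟩ h-->⟨4,0,1⟩ k-->⟨0,2⟩
  ⟦path⟧₂ = [2 0 0; 2 1 2]
Equal? same morphism ✓

Answer: COMMUTES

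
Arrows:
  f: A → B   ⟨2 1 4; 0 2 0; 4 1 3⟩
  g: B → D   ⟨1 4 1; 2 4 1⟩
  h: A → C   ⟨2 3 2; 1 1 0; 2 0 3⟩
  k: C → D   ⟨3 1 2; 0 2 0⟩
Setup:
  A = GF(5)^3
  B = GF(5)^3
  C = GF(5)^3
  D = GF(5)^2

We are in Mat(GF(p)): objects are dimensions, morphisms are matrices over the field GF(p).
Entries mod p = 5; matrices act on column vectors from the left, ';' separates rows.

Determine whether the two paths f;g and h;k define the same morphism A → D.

Answer: DOES NOT COMMUTE

Derivation:
Path 1 = f;g:
  e0=(1,0,0) f→(2,0,4) g→(1,3)
  e1=(0,1,0) f→(1,2,1) g→(0,1)
  e2=(0,0,1) f→(4,0,3) g→(2,1)
  result₁ = ⟨1 0 2; 3 1 1⟩
Path 2 = h;k:
  e0=(1,0,0) h→(2,1,2) k→(1,2)
  e1=(0,1,0) h→(3,1,0) k→(0,2)
  e2=(0,0,1) h→(2,0,3) k→(2,0)
  result₂ = ⟨1 0 2; 2 2 0⟩
Equal? NO — does not commute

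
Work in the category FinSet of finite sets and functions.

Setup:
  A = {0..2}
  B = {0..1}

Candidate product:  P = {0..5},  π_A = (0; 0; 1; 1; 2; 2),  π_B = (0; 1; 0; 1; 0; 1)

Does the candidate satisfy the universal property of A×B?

Answer: VALID PRODUCT

Trace:
|A|·|B| = 3·2 = 6;  |P| = 6
Check the pairing map k ↦ (π_A(k), π_B(k)):
  0 : (0,0)
  1 : (0,1)
  2 : (1,0)
  3 : (1,1)
  4 : (2,0)
  5 : (2,1)
distinct pairs in image: 6 / 6 needed
  → bijection onto A×B; projections well-typed.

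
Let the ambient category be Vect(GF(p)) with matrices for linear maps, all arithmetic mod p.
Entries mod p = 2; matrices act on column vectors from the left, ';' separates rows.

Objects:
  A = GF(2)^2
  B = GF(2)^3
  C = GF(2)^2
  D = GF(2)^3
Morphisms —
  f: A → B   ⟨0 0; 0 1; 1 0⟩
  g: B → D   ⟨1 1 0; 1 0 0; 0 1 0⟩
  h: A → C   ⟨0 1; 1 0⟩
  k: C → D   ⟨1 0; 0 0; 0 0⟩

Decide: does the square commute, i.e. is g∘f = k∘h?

Path 1 = f;g:
  e0=⟨1,0⟩ f→⟨0,0,1⟩ g→⟨0,0,0⟩
  e1=⟨0,1⟩ f→⟨0,1,0⟩ g→⟨1,0,1⟩
  ⟦path⟧₁ = ⟨0 1; 0 0; 0 1⟩
Path 2 = h;k:
  e0=⟨1,0⟩ h→⟨0,1⟩ k→⟨0,0,0⟩
  e1=⟨0,1⟩ h→⟨1,0⟩ k→⟨1,0,0⟩
  ⟦path⟧₂ = ⟨0 1; 0 0; 0 0⟩
Equal? NO — does not commute

Answer: DOES NOT COMMUTE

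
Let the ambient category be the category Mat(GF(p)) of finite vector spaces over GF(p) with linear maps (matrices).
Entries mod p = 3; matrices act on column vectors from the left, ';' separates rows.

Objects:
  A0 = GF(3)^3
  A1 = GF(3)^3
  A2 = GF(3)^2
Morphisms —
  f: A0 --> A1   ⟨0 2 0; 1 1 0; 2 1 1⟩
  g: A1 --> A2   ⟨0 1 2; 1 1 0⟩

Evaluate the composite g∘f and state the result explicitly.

  e0=⟨1,0,0⟩ f-->⟨0,1,2⟩ g-->⟨2,1⟩
  e1=⟨0,1,0⟩ f-->⟨2,1,1⟩ g-->⟨0,0⟩
  e2=⟨0,0,1⟩ f-->⟨0,0,1⟩ g-->⟨2,0⟩
composite: ⟨2 0 2; 1 0 0⟩

Answer: ⟨2 0 2; 1 0 0⟩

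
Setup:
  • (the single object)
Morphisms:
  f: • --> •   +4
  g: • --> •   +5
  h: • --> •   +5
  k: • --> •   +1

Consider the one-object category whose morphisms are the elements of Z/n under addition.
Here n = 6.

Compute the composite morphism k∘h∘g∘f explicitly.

Answer: +3

Derivation:
  0 +4≡4 +5≡3 +5≡2 +1≡3  (mod 6)
result: +3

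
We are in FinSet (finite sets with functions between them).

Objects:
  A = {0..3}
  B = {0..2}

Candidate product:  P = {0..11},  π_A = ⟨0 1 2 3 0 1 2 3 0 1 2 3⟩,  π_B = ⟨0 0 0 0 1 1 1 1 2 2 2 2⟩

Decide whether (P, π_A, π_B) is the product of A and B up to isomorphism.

Answer: VALID PRODUCT

Work:
|A|·|B| = 4·3 = 12;  |P| = 12
Check the pairing map k ↦ (π_A(k), π_B(k)):
  0 ↦ (0,0)
  1 ↦ (1,0)
  2 ↦ (2,0)
  3 ↦ (3,0)
  4 ↦ (0,1)
  5 ↦ (1,1)
  6 ↦ (2,1)
  7 ↦ (3,1)
  8 ↦ (0,2)
  9 ↦ (1,2)
  10 ↦ (2,2)
  11 ↦ (3,2)
distinct pairs in image: 12 / 12 needed
  → bijection onto A×B; projections well-typed.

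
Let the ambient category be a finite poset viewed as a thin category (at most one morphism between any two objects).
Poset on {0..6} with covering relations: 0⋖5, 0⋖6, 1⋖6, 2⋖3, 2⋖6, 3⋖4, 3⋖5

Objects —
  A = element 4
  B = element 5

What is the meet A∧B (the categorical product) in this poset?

Lower bounds of A=4 and B=5: {2,3}
  2 <= 3
  3 <= 3
glb = 3

Answer: A∧B = 3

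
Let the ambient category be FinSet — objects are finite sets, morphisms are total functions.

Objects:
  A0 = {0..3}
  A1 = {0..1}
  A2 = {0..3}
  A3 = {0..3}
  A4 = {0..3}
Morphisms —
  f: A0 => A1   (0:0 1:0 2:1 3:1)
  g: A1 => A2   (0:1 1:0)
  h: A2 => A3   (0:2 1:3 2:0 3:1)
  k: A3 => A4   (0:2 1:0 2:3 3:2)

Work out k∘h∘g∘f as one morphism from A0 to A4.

Answer: (0:2 1:2 2:3 3:3)

Trace:
  0 f=>0 g=>1 h=>3 k=>2
  1 f=>0 g=>1 h=>3 k=>2
  2 f=>1 g=>0 h=>2 k=>3
  3 f=>1 g=>0 h=>2 k=>3
composite: (0:2 1:2 2:3 3:3)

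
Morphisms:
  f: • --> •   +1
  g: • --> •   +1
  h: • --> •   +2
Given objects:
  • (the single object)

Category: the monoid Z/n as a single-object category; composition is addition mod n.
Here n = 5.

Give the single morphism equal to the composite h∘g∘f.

Answer: +4

Trace:
  0 +1≡1 +1≡2 +2≡4  (mod 5)
⟦path⟧: +4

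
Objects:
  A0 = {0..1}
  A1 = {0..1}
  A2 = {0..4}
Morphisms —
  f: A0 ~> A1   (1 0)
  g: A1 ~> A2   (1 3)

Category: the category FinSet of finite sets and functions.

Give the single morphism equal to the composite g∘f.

  0 f~>1 g~>3
  1 f~>0 g~>1
composite: (3 1)

Answer: (3 1)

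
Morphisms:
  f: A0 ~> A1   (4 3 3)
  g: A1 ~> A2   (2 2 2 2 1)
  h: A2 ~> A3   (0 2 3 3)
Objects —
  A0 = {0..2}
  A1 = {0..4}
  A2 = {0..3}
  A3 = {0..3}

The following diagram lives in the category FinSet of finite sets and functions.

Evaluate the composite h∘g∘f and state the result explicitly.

  0 f~>4 g~>1 h~>2
  1 f~>3 g~>2 h~>3
  2 f~>3 g~>2 h~>3
composite: (2 3 3)

Answer: (2 3 3)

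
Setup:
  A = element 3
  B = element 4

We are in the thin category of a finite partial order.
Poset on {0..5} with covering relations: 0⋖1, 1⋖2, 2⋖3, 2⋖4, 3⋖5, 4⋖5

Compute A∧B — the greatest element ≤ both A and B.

Answer: A∧B = 2

Trace:
Lower bounds of A=3 and B=4: {0,1,2}
  0 <= 2
  1 <= 2
  2 <= 2
glb = 2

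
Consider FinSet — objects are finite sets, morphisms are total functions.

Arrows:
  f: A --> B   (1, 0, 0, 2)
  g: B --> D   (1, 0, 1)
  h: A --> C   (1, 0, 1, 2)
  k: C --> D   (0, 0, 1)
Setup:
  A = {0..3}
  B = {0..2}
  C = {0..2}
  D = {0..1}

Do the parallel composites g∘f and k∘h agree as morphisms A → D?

Along f;g (path 1):
  0 f-->1 g-->0
  1 f-->0 g-->1
  2 f-->0 g-->1
  3 f-->2 g-->1
  result₁ = (0, 1, 1, 1)
Along h;k (path 2):
  0 h-->1 k-->0
  1 h-->0 k-->0
  2 h-->1 k-->0
  3 h-->2 k-->1
  result₂ = (0, 0, 0, 1)
Equal? distinct morphisms ✗

Answer: DOES NOT COMMUTE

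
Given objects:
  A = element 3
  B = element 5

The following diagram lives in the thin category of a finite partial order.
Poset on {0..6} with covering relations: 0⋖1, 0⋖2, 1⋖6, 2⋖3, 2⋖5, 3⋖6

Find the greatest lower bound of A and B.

Answer: A∧B = 2

Trace:
Lower bounds of A=3 and B=5: {0,2}
  0 ≤ 2
  2 ≤ 2
glb = 2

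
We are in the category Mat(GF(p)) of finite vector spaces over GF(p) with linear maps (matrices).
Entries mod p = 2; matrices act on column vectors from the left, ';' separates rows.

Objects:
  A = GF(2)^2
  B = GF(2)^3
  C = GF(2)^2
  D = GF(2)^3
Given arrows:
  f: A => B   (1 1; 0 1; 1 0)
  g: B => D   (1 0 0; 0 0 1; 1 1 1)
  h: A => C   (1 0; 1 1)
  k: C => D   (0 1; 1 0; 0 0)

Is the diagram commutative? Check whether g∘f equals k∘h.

Path 1 = f;g:
  e0=(1,0) f=>(1,0,1) g=>(1,1,0)
  e1=(0,1) f=>(1,1,0) g=>(1,0,0)
  ⟦path⟧₁ = (1 1; 1 0; 0 0)
Path 2 = h;k:
  e0=(1,0) h=>(1,1) k=>(1,1,0)
  e1=(0,1) h=>(0,1) k=>(1,0,0)
  ⟦path⟧₂ = (1 1; 1 0; 0 0)
Equal? equal; square commutes

Answer: COMMUTES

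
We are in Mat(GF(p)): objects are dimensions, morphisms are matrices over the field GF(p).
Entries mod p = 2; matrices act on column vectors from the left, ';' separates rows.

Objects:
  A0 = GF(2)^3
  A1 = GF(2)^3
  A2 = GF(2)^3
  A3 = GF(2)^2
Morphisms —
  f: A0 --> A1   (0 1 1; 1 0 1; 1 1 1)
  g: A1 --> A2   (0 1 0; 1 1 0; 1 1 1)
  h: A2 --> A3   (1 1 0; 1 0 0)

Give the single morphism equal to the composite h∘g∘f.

  e0=(1,0,0) f-->(0,1,1) g-->(1,1,0) h-->(0,1)
  e1=(0,1,0) f-->(1,0,1) g-->(0,1,0) h-->(1,0)
  e2=(0,0,1) f-->(1,1,1) g-->(1,0,1) h-->(1,1)
⟦path⟧: (0 1 1; 1 0 1)

Answer: (0 1 1; 1 0 1)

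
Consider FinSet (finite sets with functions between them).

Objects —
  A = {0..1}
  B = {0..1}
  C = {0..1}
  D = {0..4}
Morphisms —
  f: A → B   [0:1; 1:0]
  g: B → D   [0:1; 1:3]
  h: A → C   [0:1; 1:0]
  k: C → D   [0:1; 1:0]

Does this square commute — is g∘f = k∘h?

1) trace f;g:
  0 f→1 g→3
  1 f→0 g→1
  result₁ = [0:3; 1:1]
2) trace h;k:
  0 h→1 k→0
  1 h→0 k→1
  result₂ = [0:0; 1:1]
Equal? differ; not commutative

Answer: DOES NOT COMMUTE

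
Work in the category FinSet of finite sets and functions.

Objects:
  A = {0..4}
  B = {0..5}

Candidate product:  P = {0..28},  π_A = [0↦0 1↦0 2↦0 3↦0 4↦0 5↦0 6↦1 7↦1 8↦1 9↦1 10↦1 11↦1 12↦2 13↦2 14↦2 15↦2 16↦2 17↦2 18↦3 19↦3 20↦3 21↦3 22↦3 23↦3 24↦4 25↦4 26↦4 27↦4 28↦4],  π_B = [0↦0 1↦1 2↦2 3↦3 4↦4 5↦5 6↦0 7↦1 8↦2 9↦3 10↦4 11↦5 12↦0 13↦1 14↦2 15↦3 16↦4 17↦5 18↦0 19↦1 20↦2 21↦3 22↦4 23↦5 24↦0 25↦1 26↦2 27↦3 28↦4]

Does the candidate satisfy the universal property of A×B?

|A|·|B| = 5·6 = 30;  |P| = 29
  → cardinalities differ; no bijection possible.

Answer: NOT A VALID PRODUCT — |P|=29 ≠ |A|·|B|=30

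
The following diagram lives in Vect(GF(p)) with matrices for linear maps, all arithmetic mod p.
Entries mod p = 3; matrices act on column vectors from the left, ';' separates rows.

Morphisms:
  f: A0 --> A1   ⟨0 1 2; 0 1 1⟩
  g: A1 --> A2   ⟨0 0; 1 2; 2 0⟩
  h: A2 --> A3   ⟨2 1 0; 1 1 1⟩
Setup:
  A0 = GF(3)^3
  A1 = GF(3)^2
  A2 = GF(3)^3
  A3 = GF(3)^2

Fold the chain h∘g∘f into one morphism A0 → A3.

Answer: ⟨0 0 1; 0 2 2⟩

Work:
  e0=⟨1,0,0⟩ f-->⟨0,0⟩ g-->⟨0,0,0⟩ h-->⟨0,0⟩
  e1=⟨0,1,0⟩ f-->⟨1,1⟩ g-->⟨0,0,2⟩ h-->⟨0,2⟩
  e2=⟨0,0,1⟩ f-->⟨2,1⟩ g-->⟨0,1,1⟩ h-->⟨1,2⟩
⟦path⟧: ⟨0 0 1; 0 2 2⟩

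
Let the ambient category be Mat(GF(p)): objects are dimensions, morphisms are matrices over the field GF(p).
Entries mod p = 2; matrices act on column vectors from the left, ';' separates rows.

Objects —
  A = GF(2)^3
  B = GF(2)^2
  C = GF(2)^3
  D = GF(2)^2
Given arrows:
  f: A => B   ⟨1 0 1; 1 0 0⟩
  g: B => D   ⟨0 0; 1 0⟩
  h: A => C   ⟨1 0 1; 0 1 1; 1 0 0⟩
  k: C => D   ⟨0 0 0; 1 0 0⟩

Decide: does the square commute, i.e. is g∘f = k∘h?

Along f;g (path 1):
  e0=(1,0,0) f=>(1,1) g=>(0,1)
  e1=(0,1,0) f=>(0,0) g=>(0,0)
  e2=(0,0,1) f=>(1,0) g=>(0,1)
  composite₁ = ⟨0 0 0; 1 0 1⟩
Along h;k (path 2):
  e0=(1,0,0) h=>(1,0,1) k=>(0,1)
  e1=(0,1,0) h=>(0,1,0) k=>(0,0)
  e2=(0,0,1) h=>(1,1,0) k=>(0,1)
  composite₂ = ⟨0 0 0; 1 0 1⟩
Equal? same morphism ✓

Answer: COMMUTES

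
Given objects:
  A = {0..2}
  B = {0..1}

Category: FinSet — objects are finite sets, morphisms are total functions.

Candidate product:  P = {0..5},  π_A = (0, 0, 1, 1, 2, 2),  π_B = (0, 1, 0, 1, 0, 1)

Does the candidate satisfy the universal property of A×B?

Answer: VALID PRODUCT

Work:
|A|·|B| = 3·2 = 6;  |P| = 6
Check the pairing map k ↦ (π_A(k), π_B(k)):
  0 ↦ (0,0)
  1 ↦ (0,1)
  2 ↦ (1,0)
  3 ↦ (1,1)
  4 ↦ (2,0)
  5 ↦ (2,1)
distinct pairs in image: 6 / 6 needed
  → bijection onto A×B; projections well-typed.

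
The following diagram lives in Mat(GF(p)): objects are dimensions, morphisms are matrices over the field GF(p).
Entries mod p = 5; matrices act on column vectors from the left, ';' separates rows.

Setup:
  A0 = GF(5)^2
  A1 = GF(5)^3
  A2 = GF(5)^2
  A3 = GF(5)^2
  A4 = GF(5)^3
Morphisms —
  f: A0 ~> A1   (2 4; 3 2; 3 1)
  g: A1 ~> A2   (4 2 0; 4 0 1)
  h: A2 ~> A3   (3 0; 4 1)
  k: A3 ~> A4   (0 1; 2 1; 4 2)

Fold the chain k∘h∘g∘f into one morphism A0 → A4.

  e0=[1,0] f~>[2,3,3] g~>[4,1] h~>[2,2] k~>[2,1,2]
  e1=[0,1] f~>[4,2,1] g~>[0,2] h~>[0,2] k~>[2,2,4]
result: (2 2; 1 2; 2 4)

Answer: (2 2; 1 2; 2 4)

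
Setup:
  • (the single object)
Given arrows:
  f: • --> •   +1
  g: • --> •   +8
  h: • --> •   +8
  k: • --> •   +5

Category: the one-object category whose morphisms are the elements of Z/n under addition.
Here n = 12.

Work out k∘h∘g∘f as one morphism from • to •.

Answer: +10

Trace:
  0 +1≡1 +8≡9 +8≡5 +5≡10  (mod 12)
⟦path⟧: +10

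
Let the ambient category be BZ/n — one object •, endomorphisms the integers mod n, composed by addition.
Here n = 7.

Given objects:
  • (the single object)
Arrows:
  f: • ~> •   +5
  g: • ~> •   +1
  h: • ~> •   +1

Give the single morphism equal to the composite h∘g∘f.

Answer: +0

Trace:
  0 +5≡5 +1≡6 +1≡0  (mod 7)
⟦path⟧: +0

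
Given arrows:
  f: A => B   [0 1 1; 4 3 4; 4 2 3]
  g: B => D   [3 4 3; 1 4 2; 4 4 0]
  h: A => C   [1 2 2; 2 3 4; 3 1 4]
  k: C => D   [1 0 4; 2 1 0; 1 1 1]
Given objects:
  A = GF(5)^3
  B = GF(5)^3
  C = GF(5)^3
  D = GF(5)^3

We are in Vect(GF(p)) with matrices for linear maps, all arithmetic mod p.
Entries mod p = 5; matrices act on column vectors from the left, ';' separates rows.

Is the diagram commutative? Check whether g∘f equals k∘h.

Answer: COMMUTES

Derivation:
1) trace f;g:
  e0=[1,0,0] f=>[0,4,4] g=>[3,4,1]
  e1=[0,1,0] f=>[1,3,2] g=>[1,2,1]
  e2=[0,0,1] f=>[1,4,3] g=>[3,3,0]
  ⟦path⟧₁ = [3 1 3; 4 2 3; 1 1 0]
2) trace h;k:
  e0=[1,0,0] h=>[1,2,3] k=>[3,4,1]
  e1=[0,1,0] h=>[2,3,1] k=>[1,2,1]
  e2=[0,0,1] h=>[2,4,4] k=>[3,3,0]
  ⟦path⟧₂ = [3 1 3; 4 2 3; 1 1 0]
Equal? same morphism ✓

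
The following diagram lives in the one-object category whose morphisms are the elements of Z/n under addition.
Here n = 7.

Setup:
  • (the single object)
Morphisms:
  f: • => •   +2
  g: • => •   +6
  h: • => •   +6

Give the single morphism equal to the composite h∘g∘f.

  0 +2≡2 +6≡1 +6≡0  (mod 7)
⟦path⟧: +0

Answer: +0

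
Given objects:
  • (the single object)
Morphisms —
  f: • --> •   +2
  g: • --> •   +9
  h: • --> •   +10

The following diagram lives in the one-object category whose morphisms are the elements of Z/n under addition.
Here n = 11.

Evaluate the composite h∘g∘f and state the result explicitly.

Answer: +10

Work:
  0 +2≡2 +9≡0 +10≡10  (mod 11)
composite: +10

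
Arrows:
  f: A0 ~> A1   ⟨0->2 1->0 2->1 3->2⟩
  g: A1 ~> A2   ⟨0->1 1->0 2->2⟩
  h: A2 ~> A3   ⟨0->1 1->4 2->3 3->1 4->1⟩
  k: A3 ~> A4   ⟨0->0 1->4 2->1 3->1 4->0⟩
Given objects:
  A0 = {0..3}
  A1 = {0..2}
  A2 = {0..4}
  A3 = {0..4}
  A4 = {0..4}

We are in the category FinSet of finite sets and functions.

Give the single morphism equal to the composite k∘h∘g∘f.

  0 f~>2 g~>2 h~>3 k~>1
  1 f~>0 g~>1 h~>4 k~>0
  2 f~>1 g~>0 h~>1 k~>4
  3 f~>2 g~>2 h~>3 k~>1
⟦path⟧: ⟨0->1 1->0 2->4 3->1⟩

Answer: ⟨0->1 1->0 2->4 3->1⟩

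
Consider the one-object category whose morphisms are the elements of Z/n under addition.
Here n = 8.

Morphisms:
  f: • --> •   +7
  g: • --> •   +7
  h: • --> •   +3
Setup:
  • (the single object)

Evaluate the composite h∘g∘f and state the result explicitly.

Answer: +1

Derivation:
  0 +7≡7 +7≡6 +3≡1  (mod 8)
result: +1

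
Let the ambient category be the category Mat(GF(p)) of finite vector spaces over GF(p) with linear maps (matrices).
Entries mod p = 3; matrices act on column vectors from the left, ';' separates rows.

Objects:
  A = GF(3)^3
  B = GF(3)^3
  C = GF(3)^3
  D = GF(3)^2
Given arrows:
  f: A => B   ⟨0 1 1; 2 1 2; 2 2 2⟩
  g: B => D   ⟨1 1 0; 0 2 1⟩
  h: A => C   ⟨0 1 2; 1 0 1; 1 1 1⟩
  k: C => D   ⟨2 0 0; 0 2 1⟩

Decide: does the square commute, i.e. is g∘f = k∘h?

Answer: DOES NOT COMMUTE

Trace:
Along f;g (path 1):
  e0=[1,0,0] f=>[0,2,2] g=>[2,0]
  e1=[0,1,0] f=>[1,1,2] g=>[2,1]
  e2=[0,0,1] f=>[1,2,2] g=>[0,0]
  ⟦path⟧₁ = ⟨2 2 0; 0 1 0⟩
Along h;k (path 2):
  e0=[1,0,0] h=>[0,1,1] k=>[0,0]
  e1=[0,1,0] h=>[1,0,1] k=>[2,1]
  e2=[0,0,1] h=>[2,1,1] k=>[1,0]
  ⟦path⟧₂ = ⟨0 2 1; 0 1 0⟩
Equal? NO — does not commute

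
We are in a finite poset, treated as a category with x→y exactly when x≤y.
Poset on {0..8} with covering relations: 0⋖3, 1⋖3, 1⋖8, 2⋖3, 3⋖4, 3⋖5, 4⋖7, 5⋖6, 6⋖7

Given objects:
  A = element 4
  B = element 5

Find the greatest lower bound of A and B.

Answer: A∧B = 3

Trace:
Common predecessors of 4,5: {0,1,2,3}
  0 ⊑ 3
  1 ⊑ 3
  2 ⊑ 3
  3 ⊑ 3
glb = 3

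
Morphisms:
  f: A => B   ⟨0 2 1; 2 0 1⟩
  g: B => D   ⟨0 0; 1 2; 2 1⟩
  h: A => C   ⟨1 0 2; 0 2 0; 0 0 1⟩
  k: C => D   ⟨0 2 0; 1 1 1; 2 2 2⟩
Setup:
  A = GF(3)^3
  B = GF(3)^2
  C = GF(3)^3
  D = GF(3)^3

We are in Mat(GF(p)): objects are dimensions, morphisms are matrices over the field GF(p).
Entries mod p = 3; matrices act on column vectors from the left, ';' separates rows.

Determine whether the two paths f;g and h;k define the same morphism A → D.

Along f;g (path 1):
  e0=[1,0,0] f=>[0,2] g=>[0,1,2]
  e1=[0,1,0] f=>[2,0] g=>[0,2,1]
  e2=[0,0,1] f=>[1,1] g=>[0,0,0]
  ⟦path⟧₁ = ⟨0 0 0; 1 2 0; 2 1 0⟩
Along h;k (path 2):
  e0=[1,0,0] h=>[1,0,0] k=>[0,1,2]
  e1=[0,1,0] h=>[0,2,0] k=>[1,2,1]
  e2=[0,0,1] h=>[2,0,1] k=>[0,0,0]
  ⟦path⟧₂ = ⟨0 1 0; 1 2 0; 2 1 0⟩
Equal? NO — does not commute

Answer: DOES NOT COMMUTE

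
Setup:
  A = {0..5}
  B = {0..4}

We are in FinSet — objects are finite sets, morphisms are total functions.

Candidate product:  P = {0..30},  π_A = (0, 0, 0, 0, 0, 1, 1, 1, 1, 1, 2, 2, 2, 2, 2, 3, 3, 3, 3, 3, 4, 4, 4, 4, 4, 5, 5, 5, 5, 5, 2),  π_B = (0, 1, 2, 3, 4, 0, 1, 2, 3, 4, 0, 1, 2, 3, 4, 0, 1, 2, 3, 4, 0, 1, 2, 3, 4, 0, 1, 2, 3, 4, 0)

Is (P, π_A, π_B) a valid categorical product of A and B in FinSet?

|A|·|B| = 6·5 = 30;  |P| = 31
  → cardinalities differ; no bijection possible.

Answer: NOT A VALID PRODUCT — |P|=31 ≠ |A|·|B|=30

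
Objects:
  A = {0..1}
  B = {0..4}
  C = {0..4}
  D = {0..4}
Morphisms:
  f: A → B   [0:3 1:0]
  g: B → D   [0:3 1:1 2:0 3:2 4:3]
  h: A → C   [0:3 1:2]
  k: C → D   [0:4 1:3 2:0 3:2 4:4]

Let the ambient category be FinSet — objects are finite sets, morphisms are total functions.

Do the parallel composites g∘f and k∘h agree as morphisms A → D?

1) trace f;g:
  0 f→3 g→2
  1 f→0 g→3
  ⟦path⟧₁ = [0:2 1:3]
2) trace h;k:
  0 h→3 k→2
  1 h→2 k→0
  ⟦path⟧₂ = [0:2 1:0]
Equal? differ; not commutative

Answer: DOES NOT COMMUTE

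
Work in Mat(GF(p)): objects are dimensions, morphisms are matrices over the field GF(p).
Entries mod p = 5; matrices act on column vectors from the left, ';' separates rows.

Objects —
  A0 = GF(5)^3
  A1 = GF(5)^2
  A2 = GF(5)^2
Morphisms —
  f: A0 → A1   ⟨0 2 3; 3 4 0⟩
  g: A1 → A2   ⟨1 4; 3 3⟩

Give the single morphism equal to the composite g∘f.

  e0=(1,0,0) f→(0,3) g→(2,4)
  e1=(0,1,0) f→(2,4) g→(3,3)
  e2=(0,0,1) f→(3,0) g→(3,4)
result: ⟨2 3 3; 4 3 4⟩

Answer: ⟨2 3 3; 4 3 4⟩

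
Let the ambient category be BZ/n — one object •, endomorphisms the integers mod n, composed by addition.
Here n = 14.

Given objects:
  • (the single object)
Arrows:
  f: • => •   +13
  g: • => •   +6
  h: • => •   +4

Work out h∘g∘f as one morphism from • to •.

Answer: +9

Work:
  0 +13≡13 +6≡5 +4≡9  (mod 14)
composite: +9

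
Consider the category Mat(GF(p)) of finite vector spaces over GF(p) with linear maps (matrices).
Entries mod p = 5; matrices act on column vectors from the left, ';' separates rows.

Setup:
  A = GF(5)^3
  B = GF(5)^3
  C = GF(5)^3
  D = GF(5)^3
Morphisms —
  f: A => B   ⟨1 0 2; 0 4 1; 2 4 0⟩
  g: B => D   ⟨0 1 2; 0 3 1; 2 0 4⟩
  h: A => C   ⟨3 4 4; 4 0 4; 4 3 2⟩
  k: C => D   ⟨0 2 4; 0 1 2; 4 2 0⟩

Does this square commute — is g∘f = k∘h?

1) trace f;g:
  e0=⟨1,0,0⟩ f=>⟨1,0,2⟩ g=>⟨4,2,0⟩
  e1=⟨0,1,0⟩ f=>⟨0,4,4⟩ g=>⟨2,1,1⟩
  e2=⟨0,0,1⟩ f=>⟨2,1,0⟩ g=>⟨1,3,4⟩
  composite₁ = ⟨4 2 1; 2 1 3; 0 1 4⟩
2) trace h;k:
  e0=⟨1,0,0⟩ h=>⟨3,4,4⟩ k=>⟨4,2,0⟩
  e1=⟨0,1,0⟩ h=>⟨4,0,3⟩ k=>⟨2,1,1⟩
  e2=⟨0,0,1⟩ h=>⟨4,4,2⟩ k=>⟨1,3,4⟩
  composite₂ = ⟨4 2 1; 2 1 3; 0 1 4⟩
Equal? YES — commutes

Answer: COMMUTES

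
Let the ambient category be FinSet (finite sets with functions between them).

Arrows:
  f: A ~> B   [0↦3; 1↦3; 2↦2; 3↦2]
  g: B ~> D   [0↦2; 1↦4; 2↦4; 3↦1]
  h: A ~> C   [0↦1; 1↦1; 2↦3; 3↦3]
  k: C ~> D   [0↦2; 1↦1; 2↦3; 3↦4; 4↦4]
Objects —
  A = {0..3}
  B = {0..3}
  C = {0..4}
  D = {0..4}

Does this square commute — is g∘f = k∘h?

Answer: COMMUTES

Derivation:
Path 1 = f;g:
  0 f~>3 g~>1
  1 f~>3 g~>1
  2 f~>2 g~>4
  3 f~>2 g~>4
  composite₁ = [0↦1; 1↦1; 2↦4; 3↦4]
Path 2 = h;k:
  0 h~>1 k~>1
  1 h~>1 k~>1
  2 h~>3 k~>4
  3 h~>3 k~>4
  composite₂ = [0↦1; 1↦1; 2↦4; 3↦4]
Equal? YES — commutes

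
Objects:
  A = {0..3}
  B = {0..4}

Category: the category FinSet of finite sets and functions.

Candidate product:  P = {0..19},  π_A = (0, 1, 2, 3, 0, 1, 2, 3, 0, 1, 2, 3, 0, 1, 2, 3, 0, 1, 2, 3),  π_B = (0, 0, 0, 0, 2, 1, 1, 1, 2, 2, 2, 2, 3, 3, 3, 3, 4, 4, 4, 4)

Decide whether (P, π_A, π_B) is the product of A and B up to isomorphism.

|A|·|B| = 4·5 = 20;  |P| = 20
Check the pairing map k ↦ (π_A(k), π_B(k)):
  0 -> (0,0)
  1 -> (1,0)
  2 -> (2,0)
  3 -> (3,0)
  4 -> (0,2)
  5 -> (1,1)
  6 -> (2,1)
  7 -> (3,1)
  8 -> (0,2)  ✗ repeats pair of k=4
  9 -> (1,2)
  10 -> (2,2)
  11 -> (3,2)
  12 -> (0,3)
  13 -> (1,3)
  14 -> (2,3)
  15 -> (3,3)
  16 -> (0,4)
  17 -> (1,4)
  18 -> (2,4)
  19 -> (3,4)
distinct pairs in image: 19 / 20 needed
  → (0,2) hit at k=4 and k=8

Answer: NOT A VALID PRODUCT — duplicate pair at indices 8,4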